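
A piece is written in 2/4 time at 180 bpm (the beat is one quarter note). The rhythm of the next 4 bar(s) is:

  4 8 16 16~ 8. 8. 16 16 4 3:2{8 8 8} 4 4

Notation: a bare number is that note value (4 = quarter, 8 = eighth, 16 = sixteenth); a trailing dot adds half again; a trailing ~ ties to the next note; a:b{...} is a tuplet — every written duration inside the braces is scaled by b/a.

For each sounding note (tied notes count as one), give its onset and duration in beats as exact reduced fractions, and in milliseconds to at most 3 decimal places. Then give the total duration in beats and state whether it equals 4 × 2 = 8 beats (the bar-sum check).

1) 0.0ms=0b +333.333ms=1b
2) 333.333ms=1b +166.667ms=1/2b
3) 500.0ms=3/2b +83.333ms=1/4b
4) 583.333ms=7/4b +333.333ms=1b
5) 916.667ms=11/4b +250.0ms=3/4b
6) 1166.667ms=7/2b +83.333ms=1/4b
7) 1250.0ms=15/4b +83.333ms=1/4b
8) 1333.333ms=4b +333.333ms=1b
9) 1666.667ms=5b +111.111ms=1/3b
10) 1777.778ms=16/3b +111.111ms=1/3b
11) 1888.889ms=17/3b +111.111ms=1/3b
12) 2000.0ms=6b +333.333ms=1b
13) 2333.333ms=7b +333.333ms=1b
Σ=8b of 8 (180bpm 2/4) — PASS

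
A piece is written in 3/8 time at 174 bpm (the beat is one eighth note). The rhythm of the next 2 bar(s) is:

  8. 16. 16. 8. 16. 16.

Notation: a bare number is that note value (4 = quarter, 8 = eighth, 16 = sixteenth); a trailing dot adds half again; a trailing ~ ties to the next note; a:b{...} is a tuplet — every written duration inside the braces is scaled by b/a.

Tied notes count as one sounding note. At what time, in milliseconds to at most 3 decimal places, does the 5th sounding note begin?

note 5 onset = 9/2b = 1551.724ms

1. 0.0ms @ 0 + 517.241ms (3/2)
2. 517.241ms @ 3/2 + 258.621ms (3/4)
3. 775.862ms @ 9/4 + 258.621ms (3/4)
4. 1034.483ms @ 3 + 517.241ms (3/2)
5. 1551.724ms @ 9/2 + 258.621ms (3/4)
6. 1810.345ms @ 21/4 + 258.621ms (3/4)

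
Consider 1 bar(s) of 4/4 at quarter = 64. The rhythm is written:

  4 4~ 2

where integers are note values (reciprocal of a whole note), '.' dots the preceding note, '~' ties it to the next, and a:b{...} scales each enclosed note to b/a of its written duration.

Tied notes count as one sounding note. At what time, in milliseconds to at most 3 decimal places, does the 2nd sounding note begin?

1. 0.0ms @ 0 + 937.5ms (1)
2. 937.5ms @ 1 + 2812.5ms (3)

note 2 onset = 1b = 937.5ms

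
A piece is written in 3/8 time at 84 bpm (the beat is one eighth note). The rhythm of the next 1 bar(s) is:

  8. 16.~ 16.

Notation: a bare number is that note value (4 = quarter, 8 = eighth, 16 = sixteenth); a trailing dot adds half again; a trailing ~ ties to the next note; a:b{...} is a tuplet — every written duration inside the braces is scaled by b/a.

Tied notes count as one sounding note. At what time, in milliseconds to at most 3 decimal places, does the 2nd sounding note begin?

1. 0.0ms @ 0 + 1071.429ms (3/2)
2. 1071.429ms @ 3/2 + 1071.429ms (3/2)

note 2 onset = 3/2b = 1071.429ms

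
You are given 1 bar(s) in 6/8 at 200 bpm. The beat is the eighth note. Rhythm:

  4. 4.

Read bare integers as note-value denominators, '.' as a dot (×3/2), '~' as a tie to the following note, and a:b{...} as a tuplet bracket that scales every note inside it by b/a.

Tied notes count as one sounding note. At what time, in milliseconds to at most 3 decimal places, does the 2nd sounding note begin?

1. 0.0ms @ 0 + 900.0ms (3)
2. 900.0ms @ 3 + 900.0ms (3)

note 2 onset = 3b = 900.0ms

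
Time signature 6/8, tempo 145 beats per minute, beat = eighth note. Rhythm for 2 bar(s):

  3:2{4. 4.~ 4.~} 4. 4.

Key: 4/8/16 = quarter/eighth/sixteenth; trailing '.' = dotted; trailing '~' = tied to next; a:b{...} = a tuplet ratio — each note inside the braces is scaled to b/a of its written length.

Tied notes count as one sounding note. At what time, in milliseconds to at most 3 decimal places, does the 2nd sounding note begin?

1. 0.0ms @ 0 + 827.586ms (2)
2. 827.586ms @ 2 + 2896.552ms (7)
3. 3724.138ms @ 9 + 1241.379ms (3)

note 2 onset = 2b = 827.586ms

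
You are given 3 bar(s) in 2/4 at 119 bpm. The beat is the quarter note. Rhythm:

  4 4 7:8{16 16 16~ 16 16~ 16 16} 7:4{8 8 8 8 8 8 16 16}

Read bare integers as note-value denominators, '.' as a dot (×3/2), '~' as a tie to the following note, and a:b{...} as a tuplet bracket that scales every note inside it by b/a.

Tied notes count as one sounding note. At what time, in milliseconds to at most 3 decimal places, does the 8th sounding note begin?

1. 0.0ms @ 0 + 504.202ms (1)
2. 504.202ms @ 1 + 504.202ms (1)
3. 1008.403ms @ 2 + 144.058ms (2/7)
4. 1152.461ms @ 16/7 + 144.058ms (2/7)
5. 1296.519ms @ 18/7 + 288.115ms (4/7)
6. 1584.634ms @ 22/7 + 288.115ms (4/7)
7. 1872.749ms @ 26/7 + 144.058ms (2/7)
8. 2016.807ms @ 4 + 144.058ms (2/7)
9. 2160.864ms @ 30/7 + 144.058ms (2/7)
10. 2304.922ms @ 32/7 + 144.058ms (2/7)
11. 2448.98ms @ 34/7 + 144.058ms (2/7)
12. 2593.037ms @ 36/7 + 144.058ms (2/7)
13. 2737.095ms @ 38/7 + 144.058ms (2/7)
14. 2881.152ms @ 40/7 + 72.029ms (1/7)
15. 2953.181ms @ 41/7 + 72.029ms (1/7)

note 8 onset = 4b = 2016.807ms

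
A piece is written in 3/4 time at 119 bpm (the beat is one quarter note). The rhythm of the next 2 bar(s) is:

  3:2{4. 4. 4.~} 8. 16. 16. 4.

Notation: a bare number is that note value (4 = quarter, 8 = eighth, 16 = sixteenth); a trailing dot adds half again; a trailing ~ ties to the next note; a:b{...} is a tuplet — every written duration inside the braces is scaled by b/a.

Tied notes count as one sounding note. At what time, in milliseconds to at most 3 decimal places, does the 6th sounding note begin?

note 6 onset = 9/2b = 2268.908ms

1. 0.0ms @ 0 + 504.202ms (1)
2. 504.202ms @ 1 + 504.202ms (1)
3. 1008.403ms @ 2 + 882.353ms (7/4)
4. 1890.756ms @ 15/4 + 189.076ms (3/8)
5. 2079.832ms @ 33/8 + 189.076ms (3/8)
6. 2268.908ms @ 9/2 + 756.303ms (3/2)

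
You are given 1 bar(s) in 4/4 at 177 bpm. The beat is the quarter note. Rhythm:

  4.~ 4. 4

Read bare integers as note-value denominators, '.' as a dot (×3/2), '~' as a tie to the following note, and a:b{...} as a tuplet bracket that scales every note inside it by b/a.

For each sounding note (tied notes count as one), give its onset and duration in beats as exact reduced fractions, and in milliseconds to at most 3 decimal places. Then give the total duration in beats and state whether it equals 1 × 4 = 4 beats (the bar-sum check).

1) 0.0ms=0b +1016.949ms=3b
2) 1016.949ms=3b +338.983ms=1b
Σ=4b of 4 (177bpm 4/4) — PASS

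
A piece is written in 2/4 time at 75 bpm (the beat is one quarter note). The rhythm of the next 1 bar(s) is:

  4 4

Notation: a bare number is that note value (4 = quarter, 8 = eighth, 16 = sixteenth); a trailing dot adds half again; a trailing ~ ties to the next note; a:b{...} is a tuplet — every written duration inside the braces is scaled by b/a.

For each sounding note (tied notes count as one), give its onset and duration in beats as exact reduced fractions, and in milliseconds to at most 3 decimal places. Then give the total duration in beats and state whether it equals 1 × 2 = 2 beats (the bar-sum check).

1) 0.0ms=0b +800.0ms=1b
2) 800.0ms=1b +800.0ms=1b
Σ=2b of 2 (75bpm 2/4) — PASS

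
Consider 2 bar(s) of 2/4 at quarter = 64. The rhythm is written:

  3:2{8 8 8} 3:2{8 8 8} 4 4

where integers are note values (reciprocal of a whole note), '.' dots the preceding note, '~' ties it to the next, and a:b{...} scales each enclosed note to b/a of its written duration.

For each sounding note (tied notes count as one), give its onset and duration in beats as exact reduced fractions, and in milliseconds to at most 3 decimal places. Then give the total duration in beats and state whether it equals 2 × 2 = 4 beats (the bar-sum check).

1) 0.0ms=0b +312.5ms=1/3b
2) 312.5ms=1/3b +312.5ms=1/3b
3) 625.0ms=2/3b +312.5ms=1/3b
4) 937.5ms=1b +312.5ms=1/3b
5) 1250.0ms=4/3b +312.5ms=1/3b
6) 1562.5ms=5/3b +312.5ms=1/3b
7) 1875.0ms=2b +937.5ms=1b
8) 2812.5ms=3b +937.5ms=1b
Σ=4b of 4 (64bpm 2/4) — PASS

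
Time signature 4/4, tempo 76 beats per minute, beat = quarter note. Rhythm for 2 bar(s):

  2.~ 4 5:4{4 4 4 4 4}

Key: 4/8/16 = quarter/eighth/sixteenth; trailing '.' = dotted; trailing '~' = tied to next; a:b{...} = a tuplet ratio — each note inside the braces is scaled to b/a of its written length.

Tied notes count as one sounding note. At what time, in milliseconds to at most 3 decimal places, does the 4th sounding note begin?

note 4 onset = 28/5b = 4421.053ms

1. 0.0ms @ 0 + 3157.895ms (4)
2. 3157.895ms @ 4 + 631.579ms (4/5)
3. 3789.474ms @ 24/5 + 631.579ms (4/5)
4. 4421.053ms @ 28/5 + 631.579ms (4/5)
5. 5052.632ms @ 32/5 + 631.579ms (4/5)
6. 5684.211ms @ 36/5 + 631.579ms (4/5)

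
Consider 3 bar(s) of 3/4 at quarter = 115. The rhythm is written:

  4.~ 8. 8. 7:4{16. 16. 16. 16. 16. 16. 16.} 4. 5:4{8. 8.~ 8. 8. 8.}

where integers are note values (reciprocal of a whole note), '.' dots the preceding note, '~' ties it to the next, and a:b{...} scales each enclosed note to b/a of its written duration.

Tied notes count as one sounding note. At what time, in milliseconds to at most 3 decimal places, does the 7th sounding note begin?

1. 0.0ms @ 0 + 1173.913ms (9/4)
2. 1173.913ms @ 9/4 + 391.304ms (3/4)
3. 1565.217ms @ 3 + 111.801ms (3/14)
4. 1677.019ms @ 45/14 + 111.801ms (3/14)
5. 1788.82ms @ 24/7 + 111.801ms (3/14)
6. 1900.621ms @ 51/14 + 111.801ms (3/14)
7. 2012.422ms @ 27/7 + 111.801ms (3/14)
8. 2124.224ms @ 57/14 + 111.801ms (3/14)
9. 2236.025ms @ 30/7 + 111.801ms (3/14)
10. 2347.826ms @ 9/2 + 782.609ms (3/2)
11. 3130.435ms @ 6 + 313.043ms (3/5)
12. 3443.478ms @ 33/5 + 626.087ms (6/5)
13. 4069.565ms @ 39/5 + 313.043ms (3/5)
14. 4382.609ms @ 42/5 + 313.043ms (3/5)

note 7 onset = 27/7b = 2012.422ms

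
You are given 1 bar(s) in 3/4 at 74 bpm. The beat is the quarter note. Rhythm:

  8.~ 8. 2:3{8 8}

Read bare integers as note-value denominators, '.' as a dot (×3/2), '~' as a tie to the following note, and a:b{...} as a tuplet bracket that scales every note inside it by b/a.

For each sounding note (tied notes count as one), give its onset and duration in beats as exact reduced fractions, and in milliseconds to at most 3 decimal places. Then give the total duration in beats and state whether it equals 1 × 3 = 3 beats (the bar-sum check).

1) 0.0ms=0b +1216.216ms=3/2b
2) 1216.216ms=3/2b +608.108ms=3/4b
3) 1824.324ms=9/4b +608.108ms=3/4b
Σ=3b of 3 (74bpm 3/4) — PASS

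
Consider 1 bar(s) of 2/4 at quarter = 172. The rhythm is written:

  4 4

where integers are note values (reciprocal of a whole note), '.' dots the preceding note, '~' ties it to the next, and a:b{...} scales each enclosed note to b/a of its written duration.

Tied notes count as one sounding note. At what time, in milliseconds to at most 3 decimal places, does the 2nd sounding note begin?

note 2 onset = 1b = 348.837ms

1. 0.0ms @ 0 + 348.837ms (1)
2. 348.837ms @ 1 + 348.837ms (1)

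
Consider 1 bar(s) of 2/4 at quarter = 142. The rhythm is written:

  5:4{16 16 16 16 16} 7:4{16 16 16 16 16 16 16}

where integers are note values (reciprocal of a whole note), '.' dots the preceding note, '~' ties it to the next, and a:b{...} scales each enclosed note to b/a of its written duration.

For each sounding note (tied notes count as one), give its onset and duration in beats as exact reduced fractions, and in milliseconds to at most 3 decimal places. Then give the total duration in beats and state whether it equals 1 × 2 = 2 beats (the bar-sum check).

1) 0.0ms=0b +84.507ms=1/5b
2) 84.507ms=1/5b +84.507ms=1/5b
3) 169.014ms=2/5b +84.507ms=1/5b
4) 253.521ms=3/5b +84.507ms=1/5b
5) 338.028ms=4/5b +84.507ms=1/5b
6) 422.535ms=1b +60.362ms=1/7b
7) 482.897ms=8/7b +60.362ms=1/7b
8) 543.26ms=9/7b +60.362ms=1/7b
9) 603.622ms=10/7b +60.362ms=1/7b
10) 663.984ms=11/7b +60.362ms=1/7b
11) 724.346ms=12/7b +60.362ms=1/7b
12) 784.708ms=13/7b +60.362ms=1/7b
Σ=2b of 2 (142bpm 2/4) — PASS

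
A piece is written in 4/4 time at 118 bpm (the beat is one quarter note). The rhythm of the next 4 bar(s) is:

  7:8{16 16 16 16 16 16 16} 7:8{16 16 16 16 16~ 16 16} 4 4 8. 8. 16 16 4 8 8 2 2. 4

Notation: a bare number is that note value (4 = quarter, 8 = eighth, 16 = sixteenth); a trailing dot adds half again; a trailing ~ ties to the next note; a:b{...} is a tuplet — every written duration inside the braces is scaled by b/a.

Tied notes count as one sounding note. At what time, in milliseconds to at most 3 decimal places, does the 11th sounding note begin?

note 11 onset = 20/7b = 1452.785ms

1. 0.0ms @ 0 + 145.278ms (2/7)
2. 145.278ms @ 2/7 + 145.278ms (2/7)
3. 290.557ms @ 4/7 + 145.278ms (2/7)
4. 435.835ms @ 6/7 + 145.278ms (2/7)
5. 581.114ms @ 8/7 + 145.278ms (2/7)
6. 726.392ms @ 10/7 + 145.278ms (2/7)
7. 871.671ms @ 12/7 + 145.278ms (2/7)
8. 1016.949ms @ 2 + 145.278ms (2/7)
9. 1162.228ms @ 16/7 + 145.278ms (2/7)
10. 1307.506ms @ 18/7 + 145.278ms (2/7)
11. 1452.785ms @ 20/7 + 145.278ms (2/7)
12. 1598.063ms @ 22/7 + 290.557ms (4/7)
13. 1888.62ms @ 26/7 + 145.278ms (2/7)
14. 2033.898ms @ 4 + 508.475ms (1)
15. 2542.373ms @ 5 + 508.475ms (1)
16. 3050.847ms @ 6 + 381.356ms (3/4)
17. 3432.203ms @ 27/4 + 381.356ms (3/4)
18. 3813.559ms @ 15/2 + 127.119ms (1/4)
19. 3940.678ms @ 31/4 + 127.119ms (1/4)
20. 4067.797ms @ 8 + 508.475ms (1)
21. 4576.271ms @ 9 + 254.237ms (1/2)
22. 4830.508ms @ 19/2 + 254.237ms (1/2)
23. 5084.746ms @ 10 + 1016.949ms (2)
24. 6101.695ms @ 12 + 1525.424ms (3)
25. 7627.119ms @ 15 + 508.475ms (1)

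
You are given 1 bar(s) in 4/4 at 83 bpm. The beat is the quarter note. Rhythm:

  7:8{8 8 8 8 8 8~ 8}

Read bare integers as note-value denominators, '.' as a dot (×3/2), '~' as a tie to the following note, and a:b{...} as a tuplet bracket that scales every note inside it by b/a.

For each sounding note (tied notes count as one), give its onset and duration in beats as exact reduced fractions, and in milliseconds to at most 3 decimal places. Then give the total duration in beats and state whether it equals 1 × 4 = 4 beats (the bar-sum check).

1) 0.0ms=0b +413.081ms=4/7b
2) 413.081ms=4/7b +413.081ms=4/7b
3) 826.162ms=8/7b +413.081ms=4/7b
4) 1239.243ms=12/7b +413.081ms=4/7b
5) 1652.324ms=16/7b +413.081ms=4/7b
6) 2065.404ms=20/7b +826.162ms=8/7b
Σ=4b of 4 (83bpm 4/4) — PASS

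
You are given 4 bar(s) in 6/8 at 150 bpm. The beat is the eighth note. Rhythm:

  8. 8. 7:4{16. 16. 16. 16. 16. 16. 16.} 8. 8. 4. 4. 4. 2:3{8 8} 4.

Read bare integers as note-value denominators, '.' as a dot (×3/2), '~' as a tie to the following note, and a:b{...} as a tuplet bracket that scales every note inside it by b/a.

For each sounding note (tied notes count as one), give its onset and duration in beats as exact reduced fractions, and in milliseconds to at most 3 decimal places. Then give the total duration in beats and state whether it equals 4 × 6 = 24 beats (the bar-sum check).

1) 0.0ms=0b +600.0ms=3/2b
2) 600.0ms=3/2b +600.0ms=3/2b
3) 1200.0ms=3b +171.429ms=3/7b
4) 1371.429ms=24/7b +171.429ms=3/7b
5) 1542.857ms=27/7b +171.429ms=3/7b
6) 1714.286ms=30/7b +171.429ms=3/7b
7) 1885.714ms=33/7b +171.429ms=3/7b
8) 2057.143ms=36/7b +171.429ms=3/7b
9) 2228.571ms=39/7b +171.429ms=3/7b
10) 2400.0ms=6b +600.0ms=3/2b
11) 3000.0ms=15/2b +600.0ms=3/2b
12) 3600.0ms=9b +1200.0ms=3b
13) 4800.0ms=12b +1200.0ms=3b
14) 6000.0ms=15b +1200.0ms=3b
15) 7200.0ms=18b +600.0ms=3/2b
16) 7800.0ms=39/2b +600.0ms=3/2b
17) 8400.0ms=21b +1200.0ms=3b
Σ=24b of 24 (150bpm 6/8) — PASS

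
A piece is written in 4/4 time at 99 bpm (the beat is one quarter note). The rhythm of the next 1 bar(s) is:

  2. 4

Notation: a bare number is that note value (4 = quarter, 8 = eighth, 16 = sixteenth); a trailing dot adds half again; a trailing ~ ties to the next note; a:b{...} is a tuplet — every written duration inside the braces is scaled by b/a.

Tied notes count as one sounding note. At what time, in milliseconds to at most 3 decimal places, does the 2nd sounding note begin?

note 2 onset = 3b = 1818.182ms

1. 0.0ms @ 0 + 1818.182ms (3)
2. 1818.182ms @ 3 + 606.061ms (1)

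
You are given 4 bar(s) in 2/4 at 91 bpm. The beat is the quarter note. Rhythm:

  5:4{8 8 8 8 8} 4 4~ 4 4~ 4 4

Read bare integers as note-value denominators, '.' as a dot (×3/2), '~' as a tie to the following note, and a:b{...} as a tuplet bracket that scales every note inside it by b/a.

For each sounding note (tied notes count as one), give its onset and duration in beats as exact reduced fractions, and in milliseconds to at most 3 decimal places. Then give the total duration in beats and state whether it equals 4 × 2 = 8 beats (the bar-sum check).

1) 0.0ms=0b +263.736ms=2/5b
2) 263.736ms=2/5b +263.736ms=2/5b
3) 527.473ms=4/5b +263.736ms=2/5b
4) 791.209ms=6/5b +263.736ms=2/5b
5) 1054.945ms=8/5b +263.736ms=2/5b
6) 1318.681ms=2b +659.341ms=1b
7) 1978.022ms=3b +1318.681ms=2b
8) 3296.703ms=5b +1318.681ms=2b
9) 4615.385ms=7b +659.341ms=1b
Σ=8b of 8 (91bpm 2/4) — PASS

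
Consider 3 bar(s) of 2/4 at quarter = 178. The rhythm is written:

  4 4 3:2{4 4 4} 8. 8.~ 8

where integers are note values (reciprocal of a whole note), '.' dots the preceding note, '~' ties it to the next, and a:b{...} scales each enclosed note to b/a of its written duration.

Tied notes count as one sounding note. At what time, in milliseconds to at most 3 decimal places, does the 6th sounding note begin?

note 6 onset = 4b = 1348.315ms

1. 0.0ms @ 0 + 337.079ms (1)
2. 337.079ms @ 1 + 337.079ms (1)
3. 674.157ms @ 2 + 224.719ms (2/3)
4. 898.876ms @ 8/3 + 224.719ms (2/3)
5. 1123.596ms @ 10/3 + 224.719ms (2/3)
6. 1348.315ms @ 4 + 252.809ms (3/4)
7. 1601.124ms @ 19/4 + 421.348ms (5/4)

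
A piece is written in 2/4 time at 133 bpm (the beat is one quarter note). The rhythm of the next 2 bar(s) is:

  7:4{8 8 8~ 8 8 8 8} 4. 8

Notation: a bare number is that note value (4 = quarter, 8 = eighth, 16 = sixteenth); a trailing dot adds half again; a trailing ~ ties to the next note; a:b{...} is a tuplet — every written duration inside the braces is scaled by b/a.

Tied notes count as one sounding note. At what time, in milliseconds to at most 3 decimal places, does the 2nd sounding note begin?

1. 0.0ms @ 0 + 128.894ms (2/7)
2. 128.894ms @ 2/7 + 128.894ms (2/7)
3. 257.787ms @ 4/7 + 257.787ms (4/7)
4. 515.575ms @ 8/7 + 128.894ms (2/7)
5. 644.468ms @ 10/7 + 128.894ms (2/7)
6. 773.362ms @ 12/7 + 128.894ms (2/7)
7. 902.256ms @ 2 + 676.692ms (3/2)
8. 1578.947ms @ 7/2 + 225.564ms (1/2)

note 2 onset = 2/7b = 128.894ms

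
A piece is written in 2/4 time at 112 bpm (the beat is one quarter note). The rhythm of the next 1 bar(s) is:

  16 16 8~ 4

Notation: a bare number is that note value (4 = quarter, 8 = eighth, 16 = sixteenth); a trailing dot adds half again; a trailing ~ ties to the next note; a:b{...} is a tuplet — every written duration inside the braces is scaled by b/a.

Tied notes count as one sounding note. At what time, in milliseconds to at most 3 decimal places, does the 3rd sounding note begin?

note 3 onset = 1/2b = 267.857ms

1. 0.0ms @ 0 + 133.929ms (1/4)
2. 133.929ms @ 1/4 + 133.929ms (1/4)
3. 267.857ms @ 1/2 + 803.571ms (3/2)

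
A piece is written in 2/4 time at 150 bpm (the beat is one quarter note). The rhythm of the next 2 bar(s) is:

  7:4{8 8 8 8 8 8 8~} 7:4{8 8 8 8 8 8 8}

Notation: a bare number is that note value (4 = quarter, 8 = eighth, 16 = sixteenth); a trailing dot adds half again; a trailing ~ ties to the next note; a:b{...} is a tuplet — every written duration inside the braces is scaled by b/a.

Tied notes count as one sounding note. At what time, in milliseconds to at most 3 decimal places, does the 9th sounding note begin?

note 9 onset = 18/7b = 1028.571ms

1. 0.0ms @ 0 + 114.286ms (2/7)
2. 114.286ms @ 2/7 + 114.286ms (2/7)
3. 228.571ms @ 4/7 + 114.286ms (2/7)
4. 342.857ms @ 6/7 + 114.286ms (2/7)
5. 457.143ms @ 8/7 + 114.286ms (2/7)
6. 571.429ms @ 10/7 + 114.286ms (2/7)
7. 685.714ms @ 12/7 + 228.571ms (4/7)
8. 914.286ms @ 16/7 + 114.286ms (2/7)
9. 1028.571ms @ 18/7 + 114.286ms (2/7)
10. 1142.857ms @ 20/7 + 114.286ms (2/7)
11. 1257.143ms @ 22/7 + 114.286ms (2/7)
12. 1371.429ms @ 24/7 + 114.286ms (2/7)
13. 1485.714ms @ 26/7 + 114.286ms (2/7)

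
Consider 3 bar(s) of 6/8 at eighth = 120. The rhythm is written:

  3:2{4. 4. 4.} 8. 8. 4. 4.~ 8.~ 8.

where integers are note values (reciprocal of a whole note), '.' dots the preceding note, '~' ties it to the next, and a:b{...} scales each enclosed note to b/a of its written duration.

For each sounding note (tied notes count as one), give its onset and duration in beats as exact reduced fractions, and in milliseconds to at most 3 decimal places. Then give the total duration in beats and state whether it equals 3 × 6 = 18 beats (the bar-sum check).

1) 0.0ms=0b +1000.0ms=2b
2) 1000.0ms=2b +1000.0ms=2b
3) 2000.0ms=4b +1000.0ms=2b
4) 3000.0ms=6b +750.0ms=3/2b
5) 3750.0ms=15/2b +750.0ms=3/2b
6) 4500.0ms=9b +1500.0ms=3b
7) 6000.0ms=12b +3000.0ms=6b
Σ=18b of 18 (120bpm 6/8) — PASS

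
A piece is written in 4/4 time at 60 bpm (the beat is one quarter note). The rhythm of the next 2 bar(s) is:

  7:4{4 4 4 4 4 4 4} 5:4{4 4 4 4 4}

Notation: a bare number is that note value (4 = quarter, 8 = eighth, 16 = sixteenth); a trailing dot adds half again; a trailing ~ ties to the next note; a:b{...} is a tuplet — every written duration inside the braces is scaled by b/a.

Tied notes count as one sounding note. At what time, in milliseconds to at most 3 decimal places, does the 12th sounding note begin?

1. 0.0ms @ 0 + 571.429ms (4/7)
2. 571.429ms @ 4/7 + 571.429ms (4/7)
3. 1142.857ms @ 8/7 + 571.429ms (4/7)
4. 1714.286ms @ 12/7 + 571.429ms (4/7)
5. 2285.714ms @ 16/7 + 571.429ms (4/7)
6. 2857.143ms @ 20/7 + 571.429ms (4/7)
7. 3428.571ms @ 24/7 + 571.429ms (4/7)
8. 4000.0ms @ 4 + 800.0ms (4/5)
9. 4800.0ms @ 24/5 + 800.0ms (4/5)
10. 5600.0ms @ 28/5 + 800.0ms (4/5)
11. 6400.0ms @ 32/5 + 800.0ms (4/5)
12. 7200.0ms @ 36/5 + 800.0ms (4/5)

note 12 onset = 36/5b = 7200.0ms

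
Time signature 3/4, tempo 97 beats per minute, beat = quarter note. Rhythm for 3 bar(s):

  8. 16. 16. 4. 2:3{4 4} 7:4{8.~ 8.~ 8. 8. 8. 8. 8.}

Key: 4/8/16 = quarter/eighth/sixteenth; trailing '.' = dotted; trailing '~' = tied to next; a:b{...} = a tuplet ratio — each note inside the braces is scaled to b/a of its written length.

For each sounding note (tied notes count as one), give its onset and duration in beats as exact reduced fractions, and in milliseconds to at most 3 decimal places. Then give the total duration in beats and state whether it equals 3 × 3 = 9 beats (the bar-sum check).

1) 0.0ms=0b +463.918ms=3/4b
2) 463.918ms=3/4b +231.959ms=3/8b
3) 695.876ms=9/8b +231.959ms=3/8b
4) 927.835ms=3/2b +927.835ms=3/2b
5) 1855.67ms=3b +927.835ms=3/2b
6) 2783.505ms=9/2b +927.835ms=3/2b
7) 3711.34ms=6b +795.287ms=9/7b
8) 4506.627ms=51/7b +265.096ms=3/7b
9) 4771.723ms=54/7b +265.096ms=3/7b
10) 5036.819ms=57/7b +265.096ms=3/7b
11) 5301.915ms=60/7b +265.096ms=3/7b
Σ=9b of 9 (97bpm 3/4) — PASS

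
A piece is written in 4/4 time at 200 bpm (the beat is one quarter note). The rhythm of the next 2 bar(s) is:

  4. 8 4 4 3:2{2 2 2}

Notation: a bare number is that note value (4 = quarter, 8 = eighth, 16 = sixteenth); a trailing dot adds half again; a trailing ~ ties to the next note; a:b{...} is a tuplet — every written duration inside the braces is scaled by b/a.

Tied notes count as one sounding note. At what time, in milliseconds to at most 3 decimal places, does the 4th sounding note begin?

note 4 onset = 3b = 900.0ms

1. 0.0ms @ 0 + 450.0ms (3/2)
2. 450.0ms @ 3/2 + 150.0ms (1/2)
3. 600.0ms @ 2 + 300.0ms (1)
4. 900.0ms @ 3 + 300.0ms (1)
5. 1200.0ms @ 4 + 400.0ms (4/3)
6. 1600.0ms @ 16/3 + 400.0ms (4/3)
7. 2000.0ms @ 20/3 + 400.0ms (4/3)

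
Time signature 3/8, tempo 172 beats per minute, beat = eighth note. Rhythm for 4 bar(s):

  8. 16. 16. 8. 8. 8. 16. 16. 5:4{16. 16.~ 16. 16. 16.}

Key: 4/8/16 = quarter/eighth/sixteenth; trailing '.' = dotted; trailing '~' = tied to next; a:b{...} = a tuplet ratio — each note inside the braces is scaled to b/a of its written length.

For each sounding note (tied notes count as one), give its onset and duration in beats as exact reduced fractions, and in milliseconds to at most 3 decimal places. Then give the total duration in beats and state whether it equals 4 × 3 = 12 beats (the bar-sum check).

1) 0.0ms=0b +523.256ms=3/2b
2) 523.256ms=3/2b +261.628ms=3/4b
3) 784.884ms=9/4b +261.628ms=3/4b
4) 1046.512ms=3b +523.256ms=3/2b
5) 1569.767ms=9/2b +523.256ms=3/2b
6) 2093.023ms=6b +523.256ms=3/2b
7) 2616.279ms=15/2b +261.628ms=3/4b
8) 2877.907ms=33/4b +261.628ms=3/4b
9) 3139.535ms=9b +209.302ms=3/5b
10) 3348.837ms=48/5b +418.605ms=6/5b
11) 3767.442ms=54/5b +209.302ms=3/5b
12) 3976.744ms=57/5b +209.302ms=3/5b
Σ=12b of 12 (172bpm 3/8) — PASS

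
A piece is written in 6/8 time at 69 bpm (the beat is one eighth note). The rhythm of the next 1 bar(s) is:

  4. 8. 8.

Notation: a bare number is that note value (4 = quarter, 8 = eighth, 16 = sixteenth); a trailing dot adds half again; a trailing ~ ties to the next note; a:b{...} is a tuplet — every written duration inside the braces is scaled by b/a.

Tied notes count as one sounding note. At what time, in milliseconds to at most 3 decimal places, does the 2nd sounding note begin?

note 2 onset = 3b = 2608.696ms

1. 0.0ms @ 0 + 2608.696ms (3)
2. 2608.696ms @ 3 + 1304.348ms (3/2)
3. 3913.043ms @ 9/2 + 1304.348ms (3/2)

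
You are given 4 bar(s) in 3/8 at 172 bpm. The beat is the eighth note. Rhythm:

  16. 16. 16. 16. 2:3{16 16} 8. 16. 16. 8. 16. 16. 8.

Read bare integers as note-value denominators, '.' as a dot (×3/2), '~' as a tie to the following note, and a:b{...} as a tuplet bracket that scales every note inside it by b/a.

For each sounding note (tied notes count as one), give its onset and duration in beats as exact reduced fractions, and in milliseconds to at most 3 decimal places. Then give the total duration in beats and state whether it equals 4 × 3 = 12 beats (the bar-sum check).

1) 0.0ms=0b +261.628ms=3/4b
2) 261.628ms=3/4b +261.628ms=3/4b
3) 523.256ms=3/2b +261.628ms=3/4b
4) 784.884ms=9/4b +261.628ms=3/4b
5) 1046.512ms=3b +261.628ms=3/4b
6) 1308.14ms=15/4b +261.628ms=3/4b
7) 1569.767ms=9/2b +523.256ms=3/2b
8) 2093.023ms=6b +261.628ms=3/4b
9) 2354.651ms=27/4b +261.628ms=3/4b
10) 2616.279ms=15/2b +523.256ms=3/2b
11) 3139.535ms=9b +261.628ms=3/4b
12) 3401.163ms=39/4b +261.628ms=3/4b
13) 3662.791ms=21/2b +523.256ms=3/2b
Σ=12b of 12 (172bpm 3/8) — PASS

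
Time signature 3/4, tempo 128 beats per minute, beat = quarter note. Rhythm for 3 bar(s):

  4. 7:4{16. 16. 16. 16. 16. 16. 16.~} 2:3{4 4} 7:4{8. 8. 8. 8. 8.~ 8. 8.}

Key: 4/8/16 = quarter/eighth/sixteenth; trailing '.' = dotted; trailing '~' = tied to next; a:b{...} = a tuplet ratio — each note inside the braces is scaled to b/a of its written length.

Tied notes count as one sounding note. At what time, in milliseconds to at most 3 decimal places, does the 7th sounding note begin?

note 7 onset = 18/7b = 1205.357ms

1. 0.0ms @ 0 + 703.125ms (3/2)
2. 703.125ms @ 3/2 + 100.446ms (3/14)
3. 803.571ms @ 12/7 + 100.446ms (3/14)
4. 904.018ms @ 27/14 + 100.446ms (3/14)
5. 1004.464ms @ 15/7 + 100.446ms (3/14)
6. 1104.911ms @ 33/14 + 100.446ms (3/14)
7. 1205.357ms @ 18/7 + 100.446ms (3/14)
8. 1305.804ms @ 39/14 + 803.571ms (12/7)
9. 2109.375ms @ 9/2 + 703.125ms (3/2)
10. 2812.5ms @ 6 + 200.893ms (3/7)
11. 3013.393ms @ 45/7 + 200.893ms (3/7)
12. 3214.286ms @ 48/7 + 200.893ms (3/7)
13. 3415.179ms @ 51/7 + 200.893ms (3/7)
14. 3616.071ms @ 54/7 + 401.786ms (6/7)
15. 4017.857ms @ 60/7 + 200.893ms (3/7)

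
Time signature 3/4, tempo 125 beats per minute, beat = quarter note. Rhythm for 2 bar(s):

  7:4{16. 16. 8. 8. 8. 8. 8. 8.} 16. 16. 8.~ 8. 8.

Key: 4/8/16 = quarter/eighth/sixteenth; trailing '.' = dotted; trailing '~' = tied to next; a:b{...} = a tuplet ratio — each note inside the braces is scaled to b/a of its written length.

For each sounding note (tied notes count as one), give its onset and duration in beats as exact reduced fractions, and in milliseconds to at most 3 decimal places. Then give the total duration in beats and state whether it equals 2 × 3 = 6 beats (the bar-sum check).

1) 0.0ms=0b +102.857ms=3/14b
2) 102.857ms=3/14b +102.857ms=3/14b
3) 205.714ms=3/7b +205.714ms=3/7b
4) 411.429ms=6/7b +205.714ms=3/7b
5) 617.143ms=9/7b +205.714ms=3/7b
6) 822.857ms=12/7b +205.714ms=3/7b
7) 1028.571ms=15/7b +205.714ms=3/7b
8) 1234.286ms=18/7b +205.714ms=3/7b
9) 1440.0ms=3b +180.0ms=3/8b
10) 1620.0ms=27/8b +180.0ms=3/8b
11) 1800.0ms=15/4b +720.0ms=3/2b
12) 2520.0ms=21/4b +360.0ms=3/4b
Σ=6b of 6 (125bpm 3/4) — PASS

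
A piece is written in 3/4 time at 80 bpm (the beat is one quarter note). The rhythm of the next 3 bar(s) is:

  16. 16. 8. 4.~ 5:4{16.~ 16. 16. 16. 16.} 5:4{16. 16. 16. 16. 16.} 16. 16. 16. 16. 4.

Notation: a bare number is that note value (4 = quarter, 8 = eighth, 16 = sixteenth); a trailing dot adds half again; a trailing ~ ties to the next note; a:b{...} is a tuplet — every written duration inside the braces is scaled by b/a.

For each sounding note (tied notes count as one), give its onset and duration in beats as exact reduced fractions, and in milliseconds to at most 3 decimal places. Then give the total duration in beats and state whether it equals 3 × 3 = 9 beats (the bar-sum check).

1) 0.0ms=0b +281.25ms=3/8b
2) 281.25ms=3/8b +281.25ms=3/8b
3) 562.5ms=3/4b +562.5ms=3/4b
4) 1125.0ms=3/2b +1575.0ms=21/10b
5) 2700.0ms=18/5b +225.0ms=3/10b
6) 2925.0ms=39/10b +225.0ms=3/10b
7) 3150.0ms=21/5b +225.0ms=3/10b
8) 3375.0ms=9/2b +225.0ms=3/10b
9) 3600.0ms=24/5b +225.0ms=3/10b
10) 3825.0ms=51/10b +225.0ms=3/10b
11) 4050.0ms=27/5b +225.0ms=3/10b
12) 4275.0ms=57/10b +225.0ms=3/10b
13) 4500.0ms=6b +281.25ms=3/8b
14) 4781.25ms=51/8b +281.25ms=3/8b
15) 5062.5ms=27/4b +281.25ms=3/8b
16) 5343.75ms=57/8b +281.25ms=3/8b
17) 5625.0ms=15/2b +1125.0ms=3/2b
Σ=9b of 9 (80bpm 3/4) — PASS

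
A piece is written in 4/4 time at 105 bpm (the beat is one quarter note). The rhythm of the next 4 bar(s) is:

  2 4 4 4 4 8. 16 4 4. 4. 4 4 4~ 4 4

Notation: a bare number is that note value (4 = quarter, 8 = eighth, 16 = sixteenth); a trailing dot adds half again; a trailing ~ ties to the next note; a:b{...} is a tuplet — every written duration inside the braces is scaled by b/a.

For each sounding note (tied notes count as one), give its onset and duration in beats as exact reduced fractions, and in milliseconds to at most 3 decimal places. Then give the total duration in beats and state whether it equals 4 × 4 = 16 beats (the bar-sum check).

1) 0.0ms=0b +1142.857ms=2b
2) 1142.857ms=2b +571.429ms=1b
3) 1714.286ms=3b +571.429ms=1b
4) 2285.714ms=4b +571.429ms=1b
5) 2857.143ms=5b +571.429ms=1b
6) 3428.571ms=6b +428.571ms=3/4b
7) 3857.143ms=27/4b +142.857ms=1/4b
8) 4000.0ms=7b +571.429ms=1b
9) 4571.429ms=8b +857.143ms=3/2b
10) 5428.571ms=19/2b +857.143ms=3/2b
11) 6285.714ms=11b +571.429ms=1b
12) 6857.143ms=12b +571.429ms=1b
13) 7428.571ms=13b +1142.857ms=2b
14) 8571.429ms=15b +571.429ms=1b
Σ=16b of 16 (105bpm 4/4) — PASS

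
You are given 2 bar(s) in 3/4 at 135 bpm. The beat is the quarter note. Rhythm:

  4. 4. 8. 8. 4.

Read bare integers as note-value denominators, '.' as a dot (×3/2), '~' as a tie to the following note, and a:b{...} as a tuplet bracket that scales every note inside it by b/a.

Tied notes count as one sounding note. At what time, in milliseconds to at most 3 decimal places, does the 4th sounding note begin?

note 4 onset = 15/4b = 1666.667ms

1. 0.0ms @ 0 + 666.667ms (3/2)
2. 666.667ms @ 3/2 + 666.667ms (3/2)
3. 1333.333ms @ 3 + 333.333ms (3/4)
4. 1666.667ms @ 15/4 + 333.333ms (3/4)
5. 2000.0ms @ 9/2 + 666.667ms (3/2)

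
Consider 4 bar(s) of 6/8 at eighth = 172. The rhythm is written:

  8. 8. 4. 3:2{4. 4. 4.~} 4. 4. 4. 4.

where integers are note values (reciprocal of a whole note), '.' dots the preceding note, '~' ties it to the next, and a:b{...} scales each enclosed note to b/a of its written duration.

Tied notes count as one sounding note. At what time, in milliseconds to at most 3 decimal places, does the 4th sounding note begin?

1. 0.0ms @ 0 + 523.256ms (3/2)
2. 523.256ms @ 3/2 + 523.256ms (3/2)
3. 1046.512ms @ 3 + 1046.512ms (3)
4. 2093.023ms @ 6 + 697.674ms (2)
5. 2790.698ms @ 8 + 697.674ms (2)
6. 3488.372ms @ 10 + 1744.186ms (5)
7. 5232.558ms @ 15 + 1046.512ms (3)
8. 6279.07ms @ 18 + 1046.512ms (3)
9. 7325.581ms @ 21 + 1046.512ms (3)

note 4 onset = 6b = 2093.023ms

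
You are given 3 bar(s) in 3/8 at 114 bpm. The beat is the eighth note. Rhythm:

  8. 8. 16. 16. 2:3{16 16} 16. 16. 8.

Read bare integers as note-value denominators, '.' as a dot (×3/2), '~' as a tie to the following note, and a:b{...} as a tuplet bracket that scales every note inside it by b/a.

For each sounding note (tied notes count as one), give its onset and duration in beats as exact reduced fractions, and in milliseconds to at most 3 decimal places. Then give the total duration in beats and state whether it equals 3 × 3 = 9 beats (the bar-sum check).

1) 0.0ms=0b +789.474ms=3/2b
2) 789.474ms=3/2b +789.474ms=3/2b
3) 1578.947ms=3b +394.737ms=3/4b
4) 1973.684ms=15/4b +394.737ms=3/4b
5) 2368.421ms=9/2b +394.737ms=3/4b
6) 2763.158ms=21/4b +394.737ms=3/4b
7) 3157.895ms=6b +394.737ms=3/4b
8) 3552.632ms=27/4b +394.737ms=3/4b
9) 3947.368ms=15/2b +789.474ms=3/2b
Σ=9b of 9 (114bpm 3/8) — PASS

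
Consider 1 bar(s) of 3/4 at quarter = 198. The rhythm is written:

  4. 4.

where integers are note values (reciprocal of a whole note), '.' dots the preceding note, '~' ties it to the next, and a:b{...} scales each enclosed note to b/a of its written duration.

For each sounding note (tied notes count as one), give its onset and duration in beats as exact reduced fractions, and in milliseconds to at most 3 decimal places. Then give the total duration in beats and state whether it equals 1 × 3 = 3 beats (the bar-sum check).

1) 0.0ms=0b +454.545ms=3/2b
2) 454.545ms=3/2b +454.545ms=3/2b
Σ=3b of 3 (198bpm 3/4) — PASS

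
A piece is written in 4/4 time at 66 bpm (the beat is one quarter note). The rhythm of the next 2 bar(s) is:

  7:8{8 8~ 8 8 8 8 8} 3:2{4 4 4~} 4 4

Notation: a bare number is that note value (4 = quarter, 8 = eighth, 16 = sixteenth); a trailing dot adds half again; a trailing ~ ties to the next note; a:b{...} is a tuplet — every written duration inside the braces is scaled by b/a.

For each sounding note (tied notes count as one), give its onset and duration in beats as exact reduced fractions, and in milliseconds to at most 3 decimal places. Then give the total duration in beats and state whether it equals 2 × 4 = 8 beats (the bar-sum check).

1) 0.0ms=0b +519.481ms=4/7b
2) 519.481ms=4/7b +1038.961ms=8/7b
3) 1558.442ms=12/7b +519.481ms=4/7b
4) 2077.922ms=16/7b +519.481ms=4/7b
5) 2597.403ms=20/7b +519.481ms=4/7b
6) 3116.883ms=24/7b +519.481ms=4/7b
7) 3636.364ms=4b +606.061ms=2/3b
8) 4242.424ms=14/3b +606.061ms=2/3b
9) 4848.485ms=16/3b +1515.152ms=5/3b
10) 6363.636ms=7b +909.091ms=1b
Σ=8b of 8 (66bpm 4/4) — PASS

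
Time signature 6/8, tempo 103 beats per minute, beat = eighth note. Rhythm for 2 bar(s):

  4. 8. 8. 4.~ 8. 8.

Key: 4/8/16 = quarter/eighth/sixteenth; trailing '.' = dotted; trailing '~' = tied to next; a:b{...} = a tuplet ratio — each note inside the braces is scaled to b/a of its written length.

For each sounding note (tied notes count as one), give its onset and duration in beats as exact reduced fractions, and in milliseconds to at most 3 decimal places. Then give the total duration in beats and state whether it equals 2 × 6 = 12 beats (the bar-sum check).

1) 0.0ms=0b +1747.573ms=3b
2) 1747.573ms=3b +873.786ms=3/2b
3) 2621.359ms=9/2b +873.786ms=3/2b
4) 3495.146ms=6b +2621.359ms=9/2b
5) 6116.505ms=21/2b +873.786ms=3/2b
Σ=12b of 12 (103bpm 6/8) — PASS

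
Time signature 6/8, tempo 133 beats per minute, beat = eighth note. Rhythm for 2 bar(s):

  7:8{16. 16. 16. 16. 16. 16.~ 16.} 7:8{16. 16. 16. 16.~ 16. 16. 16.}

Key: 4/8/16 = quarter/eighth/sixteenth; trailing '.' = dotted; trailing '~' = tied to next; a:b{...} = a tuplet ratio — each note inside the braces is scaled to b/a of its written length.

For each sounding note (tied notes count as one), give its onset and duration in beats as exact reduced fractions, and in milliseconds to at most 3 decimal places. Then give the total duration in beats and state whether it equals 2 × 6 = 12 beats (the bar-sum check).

1) 0.0ms=0b +386.681ms=6/7b
2) 386.681ms=6/7b +386.681ms=6/7b
3) 773.362ms=12/7b +386.681ms=6/7b
4) 1160.043ms=18/7b +386.681ms=6/7b
5) 1546.724ms=24/7b +386.681ms=6/7b
6) 1933.405ms=30/7b +773.362ms=12/7b
7) 2706.767ms=6b +386.681ms=6/7b
8) 3093.448ms=48/7b +386.681ms=6/7b
9) 3480.129ms=54/7b +386.681ms=6/7b
10) 3866.81ms=60/7b +773.362ms=12/7b
11) 4640.172ms=72/7b +386.681ms=6/7b
12) 5026.853ms=78/7b +386.681ms=6/7b
Σ=12b of 12 (133bpm 6/8) — PASS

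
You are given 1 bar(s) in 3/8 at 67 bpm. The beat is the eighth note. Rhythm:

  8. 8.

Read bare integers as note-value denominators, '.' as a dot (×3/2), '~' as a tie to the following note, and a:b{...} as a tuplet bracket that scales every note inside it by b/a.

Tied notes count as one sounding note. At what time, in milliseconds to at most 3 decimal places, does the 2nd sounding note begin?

note 2 onset = 3/2b = 1343.284ms

1. 0.0ms @ 0 + 1343.284ms (3/2)
2. 1343.284ms @ 3/2 + 1343.284ms (3/2)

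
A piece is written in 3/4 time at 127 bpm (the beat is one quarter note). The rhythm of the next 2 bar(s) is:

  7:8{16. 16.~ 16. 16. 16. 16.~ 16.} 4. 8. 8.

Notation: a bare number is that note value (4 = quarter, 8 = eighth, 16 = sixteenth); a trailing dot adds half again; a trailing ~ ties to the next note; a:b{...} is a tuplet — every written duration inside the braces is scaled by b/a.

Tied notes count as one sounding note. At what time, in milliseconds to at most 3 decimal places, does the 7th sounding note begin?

note 7 onset = 9/2b = 2125.984ms

1. 0.0ms @ 0 + 202.475ms (3/7)
2. 202.475ms @ 3/7 + 404.949ms (6/7)
3. 607.424ms @ 9/7 + 202.475ms (3/7)
4. 809.899ms @ 12/7 + 202.475ms (3/7)
5. 1012.373ms @ 15/7 + 404.949ms (6/7)
6. 1417.323ms @ 3 + 708.661ms (3/2)
7. 2125.984ms @ 9/2 + 354.331ms (3/4)
8. 2480.315ms @ 21/4 + 354.331ms (3/4)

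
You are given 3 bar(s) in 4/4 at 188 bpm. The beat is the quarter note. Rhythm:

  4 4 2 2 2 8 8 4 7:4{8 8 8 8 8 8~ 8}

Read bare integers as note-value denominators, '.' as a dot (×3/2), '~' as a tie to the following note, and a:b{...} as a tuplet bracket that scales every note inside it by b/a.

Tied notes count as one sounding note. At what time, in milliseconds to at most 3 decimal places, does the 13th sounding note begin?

1. 0.0ms @ 0 + 319.149ms (1)
2. 319.149ms @ 1 + 319.149ms (1)
3. 638.298ms @ 2 + 638.298ms (2)
4. 1276.596ms @ 4 + 638.298ms (2)
5. 1914.894ms @ 6 + 638.298ms (2)
6. 2553.191ms @ 8 + 159.574ms (1/2)
7. 2712.766ms @ 17/2 + 159.574ms (1/2)
8. 2872.34ms @ 9 + 319.149ms (1)
9. 3191.489ms @ 10 + 91.185ms (2/7)
10. 3282.675ms @ 72/7 + 91.185ms (2/7)
11. 3373.86ms @ 74/7 + 91.185ms (2/7)
12. 3465.046ms @ 76/7 + 91.185ms (2/7)
13. 3556.231ms @ 78/7 + 91.185ms (2/7)
14. 3647.416ms @ 80/7 + 182.371ms (4/7)

note 13 onset = 78/7b = 3556.231ms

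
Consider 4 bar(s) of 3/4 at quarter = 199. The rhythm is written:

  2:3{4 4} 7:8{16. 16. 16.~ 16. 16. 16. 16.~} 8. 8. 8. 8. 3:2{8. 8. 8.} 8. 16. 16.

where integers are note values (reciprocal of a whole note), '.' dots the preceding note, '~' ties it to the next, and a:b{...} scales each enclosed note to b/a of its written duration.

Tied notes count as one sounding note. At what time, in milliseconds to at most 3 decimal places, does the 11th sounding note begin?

note 11 onset = 33/4b = 2487.437ms

1. 0.0ms @ 0 + 452.261ms (3/2)
2. 452.261ms @ 3/2 + 452.261ms (3/2)
3. 904.523ms @ 3 + 129.218ms (3/7)
4. 1033.74ms @ 24/7 + 129.218ms (3/7)
5. 1162.958ms @ 27/7 + 258.435ms (6/7)
6. 1421.393ms @ 33/7 + 129.218ms (3/7)
7. 1550.61ms @ 36/7 + 129.218ms (3/7)
8. 1679.828ms @ 39/7 + 355.348ms (33/28)
9. 2035.176ms @ 27/4 + 226.131ms (3/4)
10. 2261.307ms @ 15/2 + 226.131ms (3/4)
11. 2487.437ms @ 33/4 + 226.131ms (3/4)
12. 2713.568ms @ 9 + 150.754ms (1/2)
13. 2864.322ms @ 19/2 + 150.754ms (1/2)
14. 3015.075ms @ 10 + 150.754ms (1/2)
15. 3165.829ms @ 21/2 + 226.131ms (3/4)
16. 3391.96ms @ 45/4 + 113.065ms (3/8)
17. 3505.025ms @ 93/8 + 113.065ms (3/8)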